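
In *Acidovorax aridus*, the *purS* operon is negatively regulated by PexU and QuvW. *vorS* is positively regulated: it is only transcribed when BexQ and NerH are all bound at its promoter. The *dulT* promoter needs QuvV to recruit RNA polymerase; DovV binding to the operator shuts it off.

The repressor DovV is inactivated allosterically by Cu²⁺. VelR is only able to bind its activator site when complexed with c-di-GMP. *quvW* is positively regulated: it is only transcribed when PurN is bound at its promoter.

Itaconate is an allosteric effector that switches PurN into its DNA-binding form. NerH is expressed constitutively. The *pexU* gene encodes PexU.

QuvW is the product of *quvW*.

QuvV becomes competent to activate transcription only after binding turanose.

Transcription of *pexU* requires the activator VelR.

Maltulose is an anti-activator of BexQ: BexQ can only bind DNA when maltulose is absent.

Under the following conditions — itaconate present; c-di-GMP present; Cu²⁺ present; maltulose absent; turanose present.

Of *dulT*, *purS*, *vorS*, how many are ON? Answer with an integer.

2

Cu²⁺ is present, so DovV is inactive.
Turanose is present, so QuvV is active.
No repressor is bound and QuvV is active, so *dulT* is transcribed.
→ *dulT* is ON.
c-di-GMP is present, so VelR is active.
No repressor is bound and VelR is active, so *pexU* is transcribed.
So PexU is produced and active.
Itaconate is present, so PurN is active.
No repressor is bound and PurN is active, so *quvW* is transcribed.
So QuvW is produced and active.
With repressor PexU bound, *purS* is not transcribed.
→ *purS* is OFF.
Maltulose is absent, so BexQ is active.
NerH is produced constitutively and is active.
No repressor is bound and BexQ and NerH are active, so *vorS* is transcribed.
→ *vorS* is ON.
2 of the 3 genes are transcribed.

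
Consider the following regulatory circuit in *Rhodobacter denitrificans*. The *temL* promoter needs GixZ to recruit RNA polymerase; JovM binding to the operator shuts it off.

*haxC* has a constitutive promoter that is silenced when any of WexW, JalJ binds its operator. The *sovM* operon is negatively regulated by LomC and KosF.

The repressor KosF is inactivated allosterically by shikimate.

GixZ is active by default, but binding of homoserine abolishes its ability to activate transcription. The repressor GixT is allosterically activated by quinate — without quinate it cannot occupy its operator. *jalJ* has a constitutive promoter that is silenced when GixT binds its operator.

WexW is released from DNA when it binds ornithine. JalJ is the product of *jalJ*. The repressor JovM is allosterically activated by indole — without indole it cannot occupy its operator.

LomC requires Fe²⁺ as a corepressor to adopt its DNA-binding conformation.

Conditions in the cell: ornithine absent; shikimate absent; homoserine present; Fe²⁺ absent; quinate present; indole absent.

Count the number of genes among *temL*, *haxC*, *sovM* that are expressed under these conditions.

0

Homoserine is present, so GixZ is inactive.
Indole is absent, so JovM is inactive.
Required activator GixZ is absent, so *temL* is not transcribed.
→ *temL* is OFF.
Ornithine is absent, so WexW is active.
Quinate is present, so GixT is active.
With repressor GixT bound, *jalJ* is not transcribed.
So JalJ is not produced.
With repressor WexW bound, *haxC* is not transcribed.
→ *haxC* is OFF.
Fe²⁺ is absent, so LomC is inactive.
Shikimate is absent, so KosF is active.
With repressor KosF bound, *sovM* is not transcribed.
→ *sovM* is OFF.
0 of the 3 genes are transcribed.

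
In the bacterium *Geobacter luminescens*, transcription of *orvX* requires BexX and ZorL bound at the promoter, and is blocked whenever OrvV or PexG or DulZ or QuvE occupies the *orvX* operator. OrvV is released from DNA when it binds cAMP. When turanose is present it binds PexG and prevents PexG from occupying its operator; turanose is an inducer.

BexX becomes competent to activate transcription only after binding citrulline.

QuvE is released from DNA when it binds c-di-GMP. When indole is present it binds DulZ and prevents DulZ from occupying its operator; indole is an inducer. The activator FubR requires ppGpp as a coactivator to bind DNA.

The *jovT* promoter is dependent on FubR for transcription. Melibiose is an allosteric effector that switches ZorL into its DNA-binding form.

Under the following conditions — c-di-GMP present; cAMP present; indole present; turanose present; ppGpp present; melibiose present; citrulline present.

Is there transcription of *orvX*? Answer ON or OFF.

Citrulline is present, so BexX is active.
cAMP is present, so OrvV is inactive.
Turanose is present, so PexG is inactive.
Melibiose is present, so ZorL is active.
Indole is present, so DulZ is inactive.
c-di-GMP is present, so QuvE is inactive.
No repressor is bound and BexX and ZorL are active, so *orvX* is transcribed.

ON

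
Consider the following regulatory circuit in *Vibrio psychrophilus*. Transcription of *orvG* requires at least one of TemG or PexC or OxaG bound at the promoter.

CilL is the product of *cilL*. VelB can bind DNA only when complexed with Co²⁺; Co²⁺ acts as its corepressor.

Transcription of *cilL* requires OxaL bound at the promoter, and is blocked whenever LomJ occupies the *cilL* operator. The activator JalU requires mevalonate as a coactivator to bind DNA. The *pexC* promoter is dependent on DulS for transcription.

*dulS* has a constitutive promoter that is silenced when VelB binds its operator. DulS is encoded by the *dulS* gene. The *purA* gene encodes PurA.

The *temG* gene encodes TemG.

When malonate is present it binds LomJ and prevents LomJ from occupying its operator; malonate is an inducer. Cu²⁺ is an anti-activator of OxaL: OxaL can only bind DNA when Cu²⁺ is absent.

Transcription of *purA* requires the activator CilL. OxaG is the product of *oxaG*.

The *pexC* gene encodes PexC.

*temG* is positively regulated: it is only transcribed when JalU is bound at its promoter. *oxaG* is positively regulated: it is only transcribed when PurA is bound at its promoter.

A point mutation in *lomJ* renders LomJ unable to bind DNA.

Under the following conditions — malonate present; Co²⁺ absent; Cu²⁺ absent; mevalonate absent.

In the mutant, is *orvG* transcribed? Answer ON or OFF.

Mevalonate is absent, so JalU is inactive.
Required activator JalU is absent, so *temG* is not transcribed.
So TemG is not produced.
Co²⁺ is absent, so VelB is inactive.
With no repressor bound, *dulS* is transcribed.
So DulS is produced and active.
No repressor is bound and DulS is active, so *pexC* is transcribed.
So PexC is produced and active.
LomJ is non-functional in this strain, so it has no effect.
Cu²⁺ is absent, so OxaL is active.
No repressor is bound and OxaL is active, so *cilL* is transcribed.
So CilL is produced and active.
No repressor is bound and CilL is active, so *purA* is transcribed.
So PurA is produced and active.
No repressor is bound and PurA is active, so *oxaG* is transcribed.
So OxaG is produced and active.
Activator PexC is present, so *orvG* is transcribed.

ON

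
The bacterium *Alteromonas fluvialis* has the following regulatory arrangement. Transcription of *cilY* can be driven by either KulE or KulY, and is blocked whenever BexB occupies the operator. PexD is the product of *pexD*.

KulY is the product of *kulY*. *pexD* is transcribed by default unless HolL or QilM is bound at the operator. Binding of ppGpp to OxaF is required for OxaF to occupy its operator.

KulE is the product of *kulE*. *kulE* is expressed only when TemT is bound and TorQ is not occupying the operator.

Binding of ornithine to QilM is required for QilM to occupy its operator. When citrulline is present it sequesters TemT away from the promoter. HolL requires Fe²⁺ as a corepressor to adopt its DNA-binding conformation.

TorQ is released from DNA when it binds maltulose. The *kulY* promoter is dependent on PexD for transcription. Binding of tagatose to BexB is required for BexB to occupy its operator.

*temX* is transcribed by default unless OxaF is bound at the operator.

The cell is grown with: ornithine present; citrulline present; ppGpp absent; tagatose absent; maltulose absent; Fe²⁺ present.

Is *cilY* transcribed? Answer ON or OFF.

Tagatose is absent, so BexB is inactive.
Citrulline is present, so TemT is inactive.
Maltulose is absent, so TorQ is active.
With repressor TorQ bound, *kulE* is not transcribed.
So KulE is not produced.
Fe²⁺ is present, so HolL is active.
Ornithine is present, so QilM is active.
With repressor HolL bound, *pexD* is not transcribed.
So PexD is not produced.
Required activator PexD is absent, so *kulY* is not transcribed.
So KulY is not produced.
No activator is available at the *cilY* promoter, so *cilY* is not transcribed.

OFF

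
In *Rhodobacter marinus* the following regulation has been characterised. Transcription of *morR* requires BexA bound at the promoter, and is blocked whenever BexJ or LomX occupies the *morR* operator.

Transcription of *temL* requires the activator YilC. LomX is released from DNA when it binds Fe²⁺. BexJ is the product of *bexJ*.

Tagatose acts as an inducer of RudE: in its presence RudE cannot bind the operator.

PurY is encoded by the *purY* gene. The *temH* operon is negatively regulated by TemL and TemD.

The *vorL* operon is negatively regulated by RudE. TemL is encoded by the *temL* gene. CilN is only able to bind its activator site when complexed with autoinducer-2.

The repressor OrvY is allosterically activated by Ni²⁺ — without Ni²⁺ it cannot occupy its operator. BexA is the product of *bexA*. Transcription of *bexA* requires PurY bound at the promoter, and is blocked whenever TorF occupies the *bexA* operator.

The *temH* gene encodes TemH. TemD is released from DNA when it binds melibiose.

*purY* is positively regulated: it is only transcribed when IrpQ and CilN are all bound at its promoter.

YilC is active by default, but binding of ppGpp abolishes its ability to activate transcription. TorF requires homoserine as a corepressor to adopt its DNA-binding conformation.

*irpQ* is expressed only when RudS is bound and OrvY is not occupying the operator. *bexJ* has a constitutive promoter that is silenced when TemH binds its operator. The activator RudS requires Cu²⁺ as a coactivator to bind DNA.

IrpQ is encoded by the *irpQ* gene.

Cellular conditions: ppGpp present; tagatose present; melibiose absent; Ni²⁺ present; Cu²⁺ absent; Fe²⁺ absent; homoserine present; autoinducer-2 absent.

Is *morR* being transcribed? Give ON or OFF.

OFF

ppGpp is present, so YilC is inactive.
Required activator YilC is absent, so *temL* is not transcribed.
So TemL is not produced.
Melibiose is absent, so TemD is active.
With repressor TemD bound, *temH* is not transcribed.
So TemH is not produced.
With no repressor bound, *bexJ* is transcribed.
So BexJ is produced and active.
Homoserine is present, so TorF is active.
Ni²⁺ is present, so OrvY is active.
Cu²⁺ is absent, so RudS is inactive.
With repressor OrvY bound, *irpQ* is not transcribed.
So IrpQ is not produced.
Autoinducer-2 is absent, so CilN is inactive.
Required activator IrpQ is absent, so *purY* is not transcribed.
So PurY is not produced.
With repressor TorF bound, *bexA* is not transcribed.
So BexA is not produced.
Fe²⁺ is absent, so LomX is active.
With repressor BexJ bound, *morR* is not transcribed.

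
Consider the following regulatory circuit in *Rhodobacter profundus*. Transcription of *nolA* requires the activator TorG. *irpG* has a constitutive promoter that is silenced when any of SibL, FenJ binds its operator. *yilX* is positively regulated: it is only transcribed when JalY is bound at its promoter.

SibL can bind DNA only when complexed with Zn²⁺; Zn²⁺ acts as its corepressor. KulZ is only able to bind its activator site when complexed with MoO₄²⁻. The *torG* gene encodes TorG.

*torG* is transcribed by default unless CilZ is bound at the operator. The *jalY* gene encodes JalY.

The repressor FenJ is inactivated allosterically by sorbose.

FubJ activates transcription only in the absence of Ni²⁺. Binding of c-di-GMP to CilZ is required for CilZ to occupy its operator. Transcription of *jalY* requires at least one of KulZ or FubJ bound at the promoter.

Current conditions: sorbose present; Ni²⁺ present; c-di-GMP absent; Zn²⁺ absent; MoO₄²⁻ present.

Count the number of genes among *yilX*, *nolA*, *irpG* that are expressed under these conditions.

3

MoO₄²⁻ is present, so KulZ is active.
Ni²⁺ is present, so FubJ is inactive.
Activator KulZ is present, so *jalY* is transcribed.
So JalY is produced and active.
No repressor is bound and JalY is active, so *yilX* is transcribed.
→ *yilX* is ON.
c-di-GMP is absent, so CilZ is inactive.
With no repressor bound, *torG* is transcribed.
So TorG is produced and active.
No repressor is bound and TorG is active, so *nolA* is transcribed.
→ *nolA* is ON.
Zn²⁺ is absent, so SibL is inactive.
Sorbose is present, so FenJ is inactive.
With no repressor bound, *irpG* is transcribed.
→ *irpG* is ON.
3 of the 3 genes are transcribed.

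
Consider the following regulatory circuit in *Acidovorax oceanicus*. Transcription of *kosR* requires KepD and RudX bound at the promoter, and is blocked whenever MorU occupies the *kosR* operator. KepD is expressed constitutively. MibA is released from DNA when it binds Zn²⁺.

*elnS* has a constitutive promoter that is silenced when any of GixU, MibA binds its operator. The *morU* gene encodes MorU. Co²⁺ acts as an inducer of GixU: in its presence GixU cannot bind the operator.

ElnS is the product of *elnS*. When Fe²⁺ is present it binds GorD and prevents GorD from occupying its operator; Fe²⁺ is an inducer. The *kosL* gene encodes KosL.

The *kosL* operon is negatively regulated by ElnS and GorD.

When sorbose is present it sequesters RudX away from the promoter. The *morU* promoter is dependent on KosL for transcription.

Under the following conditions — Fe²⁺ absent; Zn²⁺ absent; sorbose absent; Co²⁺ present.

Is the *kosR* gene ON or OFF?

ON

KepD is produced constitutively and is active.
Sorbose is absent, so RudX is active.
Co²⁺ is present, so GixU is inactive.
Zn²⁺ is absent, so MibA is active.
With repressor MibA bound, *elnS* is not transcribed.
So ElnS is not produced.
Fe²⁺ is absent, so GorD is active.
With repressor GorD bound, *kosL* is not transcribed.
So KosL is not produced.
Required activator KosL is absent, so *morU* is not transcribed.
So MorU is not produced.
No repressor is bound and KepD and RudX are active, so *kosR* is transcribed.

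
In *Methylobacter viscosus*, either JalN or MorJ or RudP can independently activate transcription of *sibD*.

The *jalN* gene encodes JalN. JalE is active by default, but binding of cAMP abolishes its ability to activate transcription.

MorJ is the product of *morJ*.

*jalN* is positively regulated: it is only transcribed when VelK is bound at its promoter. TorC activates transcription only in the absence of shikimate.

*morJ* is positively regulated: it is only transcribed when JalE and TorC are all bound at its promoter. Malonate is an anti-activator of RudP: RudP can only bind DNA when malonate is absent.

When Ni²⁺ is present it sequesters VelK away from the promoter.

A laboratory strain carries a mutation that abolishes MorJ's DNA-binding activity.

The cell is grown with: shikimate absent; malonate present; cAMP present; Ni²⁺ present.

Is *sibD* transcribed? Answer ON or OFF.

OFF

Ni²⁺ is present, so VelK is inactive.
Required activator VelK is absent, so *jalN* is not transcribed.
So JalN is not produced.
MorJ is non-functional in this strain, so it has no effect.
Malonate is present, so RudP is inactive.
No activator is available at the *sibD* promoter, so *sibD* is not transcribed.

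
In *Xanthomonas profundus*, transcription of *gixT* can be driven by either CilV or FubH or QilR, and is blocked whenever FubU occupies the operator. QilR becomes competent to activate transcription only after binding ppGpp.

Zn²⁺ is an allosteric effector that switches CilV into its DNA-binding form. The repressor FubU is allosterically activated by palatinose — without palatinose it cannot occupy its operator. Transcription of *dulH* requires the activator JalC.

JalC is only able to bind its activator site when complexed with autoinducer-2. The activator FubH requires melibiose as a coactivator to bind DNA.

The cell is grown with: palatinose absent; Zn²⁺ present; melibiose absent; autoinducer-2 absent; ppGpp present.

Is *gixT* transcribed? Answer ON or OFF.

ON

Zn²⁺ is present, so CilV is active.
Melibiose is absent, so FubH is inactive.
Palatinose is absent, so FubU is inactive.
ppGpp is present, so QilR is active.
Activator CilV is present, so *gixT* is transcribed.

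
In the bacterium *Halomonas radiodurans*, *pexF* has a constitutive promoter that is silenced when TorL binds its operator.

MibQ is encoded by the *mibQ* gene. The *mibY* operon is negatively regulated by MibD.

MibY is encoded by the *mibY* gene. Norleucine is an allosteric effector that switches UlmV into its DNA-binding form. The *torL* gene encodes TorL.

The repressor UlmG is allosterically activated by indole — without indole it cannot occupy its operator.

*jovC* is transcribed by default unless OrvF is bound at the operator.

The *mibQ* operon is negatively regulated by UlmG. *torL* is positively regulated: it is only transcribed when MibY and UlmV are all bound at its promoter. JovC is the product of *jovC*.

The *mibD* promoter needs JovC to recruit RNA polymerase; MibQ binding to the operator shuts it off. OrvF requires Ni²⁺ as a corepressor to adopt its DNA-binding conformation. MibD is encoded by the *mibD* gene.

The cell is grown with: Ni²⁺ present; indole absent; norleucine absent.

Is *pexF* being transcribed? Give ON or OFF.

Ni²⁺ is present, so OrvF is active.
With repressor OrvF bound, *jovC* is not transcribed.
So JovC is not produced.
Indole is absent, so UlmG is inactive.
With no repressor bound, *mibQ* is transcribed.
So MibQ is produced and active.
With repressor MibQ bound, *mibD* is not transcribed.
So MibD is not produced.
With no repressor bound, *mibY* is transcribed.
So MibY is produced and active.
Norleucine is absent, so UlmV is inactive.
Required activator UlmV is absent, so *torL* is not transcribed.
So TorL is not produced.
With no repressor bound, *pexF* is transcribed.

ON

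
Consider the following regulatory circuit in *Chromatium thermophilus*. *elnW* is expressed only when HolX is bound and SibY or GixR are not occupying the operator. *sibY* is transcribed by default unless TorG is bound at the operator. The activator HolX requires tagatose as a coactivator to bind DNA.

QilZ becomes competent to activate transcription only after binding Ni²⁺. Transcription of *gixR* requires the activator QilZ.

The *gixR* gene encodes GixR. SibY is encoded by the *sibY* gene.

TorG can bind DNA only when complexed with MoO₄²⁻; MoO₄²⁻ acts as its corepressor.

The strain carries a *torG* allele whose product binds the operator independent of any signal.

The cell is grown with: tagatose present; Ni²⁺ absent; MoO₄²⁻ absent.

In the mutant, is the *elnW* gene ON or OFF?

TorG is constitutively active in this strain.
With repressor TorG bound, *sibY* is not transcribed.
So SibY is not produced.
Tagatose is present, so HolX is active.
Ni²⁺ is absent, so QilZ is inactive.
Required activator QilZ is absent, so *gixR* is not transcribed.
So GixR is not produced.
No repressor is bound and HolX is active, so *elnW* is transcribed.

ON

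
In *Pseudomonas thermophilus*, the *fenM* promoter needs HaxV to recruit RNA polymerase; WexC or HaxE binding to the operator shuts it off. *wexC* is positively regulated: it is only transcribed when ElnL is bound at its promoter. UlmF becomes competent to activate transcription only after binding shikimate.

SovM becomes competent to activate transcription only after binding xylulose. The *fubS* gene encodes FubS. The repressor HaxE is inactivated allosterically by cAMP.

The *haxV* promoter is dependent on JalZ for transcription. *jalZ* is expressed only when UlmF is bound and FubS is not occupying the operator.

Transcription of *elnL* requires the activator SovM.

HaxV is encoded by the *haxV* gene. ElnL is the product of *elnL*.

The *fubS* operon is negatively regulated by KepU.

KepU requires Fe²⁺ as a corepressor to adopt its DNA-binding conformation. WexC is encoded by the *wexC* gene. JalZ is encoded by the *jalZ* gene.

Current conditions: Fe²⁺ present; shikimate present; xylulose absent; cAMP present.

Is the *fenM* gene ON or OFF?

Xylulose is absent, so SovM is inactive.
Required activator SovM is absent, so *elnL* is not transcribed.
So ElnL is not produced.
Required activator ElnL is absent, so *wexC* is not transcribed.
So WexC is not produced.
cAMP is present, so HaxE is inactive.
Fe²⁺ is present, so KepU is active.
With repressor KepU bound, *fubS* is not transcribed.
So FubS is not produced.
Shikimate is present, so UlmF is active.
No repressor is bound and UlmF is active, so *jalZ* is transcribed.
So JalZ is produced and active.
No repressor is bound and JalZ is active, so *haxV* is transcribed.
So HaxV is produced and active.
No repressor is bound and HaxV is active, so *fenM* is transcribed.

ON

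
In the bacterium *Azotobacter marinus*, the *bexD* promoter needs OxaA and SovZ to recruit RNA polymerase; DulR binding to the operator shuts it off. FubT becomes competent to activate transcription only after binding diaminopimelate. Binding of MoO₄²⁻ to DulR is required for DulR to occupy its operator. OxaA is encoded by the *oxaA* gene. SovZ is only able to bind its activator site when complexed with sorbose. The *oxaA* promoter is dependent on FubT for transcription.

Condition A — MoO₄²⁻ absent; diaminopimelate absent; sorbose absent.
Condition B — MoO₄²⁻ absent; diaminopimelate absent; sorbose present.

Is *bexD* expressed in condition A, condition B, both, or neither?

Condition A:
MoO₄²⁻ is absent, so DulR is inactive.
Diaminopimelate is absent, so FubT is inactive.
Required activator FubT is absent, so *oxaA* is not transcribed.
So OxaA is not produced.
Sorbose is absent, so SovZ is inactive.
Required activator OxaA is absent, so *bexD* is not transcribed.
→ *bexD* is OFF in A.
Condition B:
MoO₄²⁻ is absent, so DulR is inactive.
Diaminopimelate is absent, so FubT is inactive.
Required activator FubT is absent, so *oxaA* is not transcribed.
So OxaA is not produced.
Sorbose is present, so SovZ is active.
Required activator OxaA is absent, so *bexD* is not transcribed.
→ *bexD* is OFF in B.

neither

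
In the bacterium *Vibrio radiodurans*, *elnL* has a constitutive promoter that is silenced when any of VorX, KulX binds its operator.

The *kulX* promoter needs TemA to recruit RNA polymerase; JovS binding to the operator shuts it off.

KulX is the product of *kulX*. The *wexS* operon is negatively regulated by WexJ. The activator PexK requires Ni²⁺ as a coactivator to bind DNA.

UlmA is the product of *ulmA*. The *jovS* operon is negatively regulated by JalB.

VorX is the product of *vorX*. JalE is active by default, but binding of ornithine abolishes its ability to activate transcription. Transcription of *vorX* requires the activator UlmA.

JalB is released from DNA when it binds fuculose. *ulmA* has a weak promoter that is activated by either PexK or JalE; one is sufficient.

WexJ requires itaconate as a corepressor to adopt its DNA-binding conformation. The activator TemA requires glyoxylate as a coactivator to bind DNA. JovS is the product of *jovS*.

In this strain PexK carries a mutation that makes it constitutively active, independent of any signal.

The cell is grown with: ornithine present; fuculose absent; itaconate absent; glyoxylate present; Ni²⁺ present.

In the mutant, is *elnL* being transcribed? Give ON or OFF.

PexK is constitutively active in this strain.
Ornithine is present, so JalE is inactive.
Activator PexK is present, so *ulmA* is transcribed.
So UlmA is produced and active.
No repressor is bound and UlmA is active, so *vorX* is transcribed.
So VorX is produced and active.
Fuculose is absent, so JalB is active.
With repressor JalB bound, *jovS* is not transcribed.
So JovS is not produced.
Glyoxylate is present, so TemA is active.
No repressor is bound and TemA is active, so *kulX* is transcribed.
So KulX is produced and active.
With repressor VorX bound, *elnL* is not transcribed.

OFF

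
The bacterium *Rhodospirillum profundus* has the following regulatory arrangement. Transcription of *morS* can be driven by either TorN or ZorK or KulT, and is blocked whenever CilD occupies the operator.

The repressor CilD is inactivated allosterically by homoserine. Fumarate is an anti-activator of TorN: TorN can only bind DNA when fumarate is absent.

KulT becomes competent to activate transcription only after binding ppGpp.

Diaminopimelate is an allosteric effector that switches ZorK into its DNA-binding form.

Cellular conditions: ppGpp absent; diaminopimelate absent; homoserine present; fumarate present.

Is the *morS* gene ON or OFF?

Homoserine is present, so CilD is inactive.
Fumarate is present, so TorN is inactive.
Diaminopimelate is absent, so ZorK is inactive.
ppGpp is absent, so KulT is inactive.
No activator is available at the *morS* promoter, so *morS* is not transcribed.

OFF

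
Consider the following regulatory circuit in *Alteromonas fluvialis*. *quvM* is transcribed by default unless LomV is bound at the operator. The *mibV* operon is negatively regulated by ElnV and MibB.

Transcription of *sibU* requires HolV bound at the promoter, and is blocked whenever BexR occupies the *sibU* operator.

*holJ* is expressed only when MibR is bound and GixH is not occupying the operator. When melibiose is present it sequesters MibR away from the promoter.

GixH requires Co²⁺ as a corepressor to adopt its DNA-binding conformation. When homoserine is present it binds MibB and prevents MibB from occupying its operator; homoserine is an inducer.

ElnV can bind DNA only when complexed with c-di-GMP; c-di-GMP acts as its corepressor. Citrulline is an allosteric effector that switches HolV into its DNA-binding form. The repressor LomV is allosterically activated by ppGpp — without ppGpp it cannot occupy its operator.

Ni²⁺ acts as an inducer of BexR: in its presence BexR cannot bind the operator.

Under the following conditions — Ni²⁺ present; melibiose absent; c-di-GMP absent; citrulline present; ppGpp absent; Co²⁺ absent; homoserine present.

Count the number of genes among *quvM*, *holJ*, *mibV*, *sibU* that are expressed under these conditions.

ppGpp is absent, so LomV is inactive.
With no repressor bound, *quvM* is transcribed.
→ *quvM* is ON.
Co²⁺ is absent, so GixH is inactive.
Melibiose is absent, so MibR is active.
No repressor is bound and MibR is active, so *holJ* is transcribed.
→ *holJ* is ON.
c-di-GMP is absent, so ElnV is inactive.
Homoserine is present, so MibB is inactive.
With no repressor bound, *mibV* is transcribed.
→ *mibV* is ON.
Citrulline is present, so HolV is active.
Ni²⁺ is present, so BexR is inactive.
No repressor is bound and HolV is active, so *sibU* is transcribed.
→ *sibU* is ON.
4 of the 4 genes are transcribed.

4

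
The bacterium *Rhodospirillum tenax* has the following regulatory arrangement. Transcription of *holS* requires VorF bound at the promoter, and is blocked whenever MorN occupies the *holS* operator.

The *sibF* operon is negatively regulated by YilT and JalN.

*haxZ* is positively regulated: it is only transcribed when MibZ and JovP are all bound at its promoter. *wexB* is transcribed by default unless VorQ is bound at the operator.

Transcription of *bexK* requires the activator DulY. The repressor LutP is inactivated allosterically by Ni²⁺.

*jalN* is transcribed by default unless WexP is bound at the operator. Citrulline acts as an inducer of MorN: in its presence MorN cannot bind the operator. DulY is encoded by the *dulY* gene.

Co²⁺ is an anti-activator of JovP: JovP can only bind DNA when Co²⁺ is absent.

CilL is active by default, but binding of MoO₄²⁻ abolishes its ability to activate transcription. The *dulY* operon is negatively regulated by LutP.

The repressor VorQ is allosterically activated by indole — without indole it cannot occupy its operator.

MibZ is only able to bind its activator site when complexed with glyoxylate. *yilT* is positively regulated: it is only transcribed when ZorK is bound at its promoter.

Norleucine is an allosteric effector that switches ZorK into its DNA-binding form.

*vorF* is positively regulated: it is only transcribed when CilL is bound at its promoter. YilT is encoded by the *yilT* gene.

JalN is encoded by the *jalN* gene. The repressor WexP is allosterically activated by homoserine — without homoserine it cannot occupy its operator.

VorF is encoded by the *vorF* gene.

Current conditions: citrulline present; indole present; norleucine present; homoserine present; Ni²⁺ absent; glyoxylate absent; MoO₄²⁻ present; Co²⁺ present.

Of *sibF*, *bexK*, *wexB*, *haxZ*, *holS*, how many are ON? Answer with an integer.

Norleucine is present, so ZorK is active.
No repressor is bound and ZorK is active, so *yilT* is transcribed.
So YilT is produced and active.
Homoserine is present, so WexP is active.
With repressor WexP bound, *jalN* is not transcribed.
So JalN is not produced.
With repressor YilT bound, *sibF* is not transcribed.
→ *sibF* is OFF.
Ni²⁺ is absent, so LutP is active.
With repressor LutP bound, *dulY* is not transcribed.
So DulY is not produced.
Required activator DulY is absent, so *bexK* is not transcribed.
→ *bexK* is OFF.
Indole is present, so VorQ is active.
With repressor VorQ bound, *wexB* is not transcribed.
→ *wexB* is OFF.
Glyoxylate is absent, so MibZ is inactive.
Co²⁺ is present, so JovP is inactive.
Required activator MibZ is absent, so *haxZ* is not transcribed.
→ *haxZ* is OFF.
MoO₄²⁻ is present, so CilL is inactive.
Required activator CilL is absent, so *vorF* is not transcribed.
So VorF is not produced.
Citrulline is present, so MorN is inactive.
Required activator VorF is absent, so *holS* is not transcribed.
→ *holS* is OFF.
0 of the 5 genes are transcribed.

0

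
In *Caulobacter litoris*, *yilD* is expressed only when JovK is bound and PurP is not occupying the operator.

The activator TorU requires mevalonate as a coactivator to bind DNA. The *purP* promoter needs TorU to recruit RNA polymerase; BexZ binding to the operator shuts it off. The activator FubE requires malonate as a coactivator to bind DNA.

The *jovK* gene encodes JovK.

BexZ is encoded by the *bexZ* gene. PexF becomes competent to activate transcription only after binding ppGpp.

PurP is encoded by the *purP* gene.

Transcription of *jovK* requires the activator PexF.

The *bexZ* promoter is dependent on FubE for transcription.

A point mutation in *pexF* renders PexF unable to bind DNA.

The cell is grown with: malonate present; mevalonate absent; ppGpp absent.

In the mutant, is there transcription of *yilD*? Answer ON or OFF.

OFF

PexF is non-functional in this strain, so it has no effect.
Required activator PexF is absent, so *jovK* is not transcribed.
So JovK is not produced.
Mevalonate is absent, so TorU is inactive.
Malonate is present, so FubE is active.
No repressor is bound and FubE is active, so *bexZ* is transcribed.
So BexZ is produced and active.
With repressor BexZ bound, *purP* is not transcribed.
So PurP is not produced.
Required activator JovK is absent, so *yilD* is not transcribed.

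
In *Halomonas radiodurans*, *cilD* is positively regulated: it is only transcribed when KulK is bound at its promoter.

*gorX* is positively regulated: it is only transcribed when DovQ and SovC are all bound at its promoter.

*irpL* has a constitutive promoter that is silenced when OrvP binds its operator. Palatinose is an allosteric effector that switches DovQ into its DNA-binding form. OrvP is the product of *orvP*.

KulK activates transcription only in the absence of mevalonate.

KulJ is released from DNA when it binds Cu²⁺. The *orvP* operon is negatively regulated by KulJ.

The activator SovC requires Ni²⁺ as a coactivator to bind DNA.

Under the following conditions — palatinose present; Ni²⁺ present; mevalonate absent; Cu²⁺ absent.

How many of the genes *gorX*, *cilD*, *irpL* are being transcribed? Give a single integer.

Palatinose is present, so DovQ is active.
Ni²⁺ is present, so SovC is active.
No repressor is bound and DovQ and SovC are active, so *gorX* is transcribed.
→ *gorX* is ON.
Mevalonate is absent, so KulK is active.
No repressor is bound and KulK is active, so *cilD* is transcribed.
→ *cilD* is ON.
Cu²⁺ is absent, so KulJ is active.
With repressor KulJ bound, *orvP* is not transcribed.
So OrvP is not produced.
With no repressor bound, *irpL* is transcribed.
→ *irpL* is ON.
3 of the 3 genes are transcribed.

3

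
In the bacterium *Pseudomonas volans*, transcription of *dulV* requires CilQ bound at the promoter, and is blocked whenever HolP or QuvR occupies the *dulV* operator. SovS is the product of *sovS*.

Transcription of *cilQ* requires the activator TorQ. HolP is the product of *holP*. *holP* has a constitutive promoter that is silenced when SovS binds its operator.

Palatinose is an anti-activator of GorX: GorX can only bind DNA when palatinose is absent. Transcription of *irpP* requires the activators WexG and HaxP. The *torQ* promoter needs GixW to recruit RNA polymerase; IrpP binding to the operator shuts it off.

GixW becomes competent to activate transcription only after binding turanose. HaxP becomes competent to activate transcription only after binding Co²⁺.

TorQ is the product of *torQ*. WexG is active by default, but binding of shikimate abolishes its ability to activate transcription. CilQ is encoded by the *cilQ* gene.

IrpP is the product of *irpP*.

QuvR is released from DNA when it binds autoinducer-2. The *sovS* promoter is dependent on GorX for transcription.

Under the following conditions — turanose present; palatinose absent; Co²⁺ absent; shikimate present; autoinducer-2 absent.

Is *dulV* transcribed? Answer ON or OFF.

Palatinose is absent, so GorX is active.
No repressor is bound and GorX is active, so *sovS* is transcribed.
So SovS is produced and active.
With repressor SovS bound, *holP* is not transcribed.
So HolP is not produced.
Shikimate is present, so WexG is inactive.
Co²⁺ is absent, so HaxP is inactive.
Required activator WexG is absent, so *irpP* is not transcribed.
So IrpP is not produced.
Turanose is present, so GixW is active.
No repressor is bound and GixW is active, so *torQ* is transcribed.
So TorQ is produced and active.
No repressor is bound and TorQ is active, so *cilQ* is transcribed.
So CilQ is produced and active.
Autoinducer-2 is absent, so QuvR is active.
With repressor QuvR bound, *dulV* is not transcribed.

OFF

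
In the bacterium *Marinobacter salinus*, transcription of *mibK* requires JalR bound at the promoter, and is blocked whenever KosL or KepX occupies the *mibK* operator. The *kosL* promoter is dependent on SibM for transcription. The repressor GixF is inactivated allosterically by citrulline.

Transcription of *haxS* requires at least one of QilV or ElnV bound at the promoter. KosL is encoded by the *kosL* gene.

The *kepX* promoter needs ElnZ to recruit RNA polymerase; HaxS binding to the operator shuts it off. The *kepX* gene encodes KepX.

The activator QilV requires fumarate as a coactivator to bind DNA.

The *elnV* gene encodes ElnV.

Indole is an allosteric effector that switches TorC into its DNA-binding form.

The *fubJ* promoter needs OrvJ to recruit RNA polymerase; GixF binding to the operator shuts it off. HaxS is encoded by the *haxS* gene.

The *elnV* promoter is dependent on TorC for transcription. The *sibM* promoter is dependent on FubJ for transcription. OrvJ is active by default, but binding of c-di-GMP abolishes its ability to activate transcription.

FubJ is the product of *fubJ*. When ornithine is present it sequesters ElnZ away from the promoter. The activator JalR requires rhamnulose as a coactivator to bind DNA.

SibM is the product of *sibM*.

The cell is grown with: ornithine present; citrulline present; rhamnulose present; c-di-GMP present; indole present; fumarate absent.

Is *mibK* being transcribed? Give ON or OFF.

ON

Citrulline is present, so GixF is inactive.
c-di-GMP is present, so OrvJ is inactive.
Required activator OrvJ is absent, so *fubJ* is not transcribed.
So FubJ is not produced.
Required activator FubJ is absent, so *sibM* is not transcribed.
So SibM is not produced.
Required activator SibM is absent, so *kosL* is not transcribed.
So KosL is not produced.
Rhamnulose is present, so JalR is active.
Fumarate is absent, so QilV is inactive.
Indole is present, so TorC is active.
No repressor is bound and TorC is active, so *elnV* is transcribed.
So ElnV is produced and active.
Activator ElnV is present, so *haxS* is transcribed.
So HaxS is produced and active.
Ornithine is present, so ElnZ is inactive.
With repressor HaxS bound, *kepX* is not transcribed.
So KepX is not produced.
No repressor is bound and JalR is active, so *mibK* is transcribed.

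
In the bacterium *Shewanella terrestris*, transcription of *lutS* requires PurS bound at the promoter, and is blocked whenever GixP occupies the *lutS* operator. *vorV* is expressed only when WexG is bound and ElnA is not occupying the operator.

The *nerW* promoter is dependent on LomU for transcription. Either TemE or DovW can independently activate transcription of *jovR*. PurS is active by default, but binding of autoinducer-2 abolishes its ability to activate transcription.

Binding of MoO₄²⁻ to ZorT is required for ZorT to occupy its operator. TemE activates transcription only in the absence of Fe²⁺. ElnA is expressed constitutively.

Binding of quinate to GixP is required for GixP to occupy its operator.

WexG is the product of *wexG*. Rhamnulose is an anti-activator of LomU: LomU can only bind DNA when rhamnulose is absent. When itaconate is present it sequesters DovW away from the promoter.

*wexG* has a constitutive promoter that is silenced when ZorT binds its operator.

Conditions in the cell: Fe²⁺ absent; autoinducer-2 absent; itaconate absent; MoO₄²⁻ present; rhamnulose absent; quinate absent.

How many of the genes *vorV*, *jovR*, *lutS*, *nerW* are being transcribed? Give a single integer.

3

MoO₄²⁻ is present, so ZorT is active.
With repressor ZorT bound, *wexG* is not transcribed.
So WexG is not produced.
ElnA is produced constitutively and is active.
With repressor ElnA bound, *vorV* is not transcribed.
→ *vorV* is OFF.
Fe²⁺ is absent, so TemE is active.
Itaconate is absent, so DovW is active.
Activator TemE is present, so *jovR* is transcribed.
→ *jovR* is ON.
Autoinducer-2 is absent, so PurS is active.
Quinate is absent, so GixP is inactive.
No repressor is bound and PurS is active, so *lutS* is transcribed.
→ *lutS* is ON.
Rhamnulose is absent, so LomU is active.
No repressor is bound and LomU is active, so *nerW* is transcribed.
→ *nerW* is ON.
3 of the 4 genes are transcribed.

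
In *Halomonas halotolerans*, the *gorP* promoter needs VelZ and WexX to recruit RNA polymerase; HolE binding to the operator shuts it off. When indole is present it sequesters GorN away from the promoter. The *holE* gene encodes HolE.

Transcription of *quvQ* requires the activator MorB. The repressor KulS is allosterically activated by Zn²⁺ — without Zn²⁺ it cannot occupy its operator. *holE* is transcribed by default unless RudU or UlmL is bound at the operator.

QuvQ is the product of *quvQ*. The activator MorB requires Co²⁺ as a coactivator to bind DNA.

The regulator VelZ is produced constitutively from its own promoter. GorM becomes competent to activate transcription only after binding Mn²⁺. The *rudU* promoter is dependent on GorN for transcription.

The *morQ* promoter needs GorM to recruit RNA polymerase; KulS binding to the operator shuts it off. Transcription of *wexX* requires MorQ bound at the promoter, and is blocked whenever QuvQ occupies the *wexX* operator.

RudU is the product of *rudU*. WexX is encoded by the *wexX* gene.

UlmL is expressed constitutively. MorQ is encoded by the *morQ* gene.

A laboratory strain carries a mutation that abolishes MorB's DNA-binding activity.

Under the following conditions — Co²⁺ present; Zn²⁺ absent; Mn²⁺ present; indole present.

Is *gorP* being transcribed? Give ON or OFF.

VelZ is produced constitutively and is active.
MorB is non-functional in this strain, so it has no effect.
Required activator MorB is absent, so *quvQ* is not transcribed.
So QuvQ is not produced.
Zn²⁺ is absent, so KulS is inactive.
Mn²⁺ is present, so GorM is active.
No repressor is bound and GorM is active, so *morQ* is transcribed.
So MorQ is produced and active.
No repressor is bound and MorQ is active, so *wexX* is transcribed.
So WexX is produced and active.
Indole is present, so GorN is inactive.
Required activator GorN is absent, so *rudU* is not transcribed.
So RudU is not produced.
UlmL is produced constitutively and is active.
With repressor UlmL bound, *holE* is not transcribed.
So HolE is not produced.
No repressor is bound and VelZ and WexX are active, so *gorP* is transcribed.

ON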